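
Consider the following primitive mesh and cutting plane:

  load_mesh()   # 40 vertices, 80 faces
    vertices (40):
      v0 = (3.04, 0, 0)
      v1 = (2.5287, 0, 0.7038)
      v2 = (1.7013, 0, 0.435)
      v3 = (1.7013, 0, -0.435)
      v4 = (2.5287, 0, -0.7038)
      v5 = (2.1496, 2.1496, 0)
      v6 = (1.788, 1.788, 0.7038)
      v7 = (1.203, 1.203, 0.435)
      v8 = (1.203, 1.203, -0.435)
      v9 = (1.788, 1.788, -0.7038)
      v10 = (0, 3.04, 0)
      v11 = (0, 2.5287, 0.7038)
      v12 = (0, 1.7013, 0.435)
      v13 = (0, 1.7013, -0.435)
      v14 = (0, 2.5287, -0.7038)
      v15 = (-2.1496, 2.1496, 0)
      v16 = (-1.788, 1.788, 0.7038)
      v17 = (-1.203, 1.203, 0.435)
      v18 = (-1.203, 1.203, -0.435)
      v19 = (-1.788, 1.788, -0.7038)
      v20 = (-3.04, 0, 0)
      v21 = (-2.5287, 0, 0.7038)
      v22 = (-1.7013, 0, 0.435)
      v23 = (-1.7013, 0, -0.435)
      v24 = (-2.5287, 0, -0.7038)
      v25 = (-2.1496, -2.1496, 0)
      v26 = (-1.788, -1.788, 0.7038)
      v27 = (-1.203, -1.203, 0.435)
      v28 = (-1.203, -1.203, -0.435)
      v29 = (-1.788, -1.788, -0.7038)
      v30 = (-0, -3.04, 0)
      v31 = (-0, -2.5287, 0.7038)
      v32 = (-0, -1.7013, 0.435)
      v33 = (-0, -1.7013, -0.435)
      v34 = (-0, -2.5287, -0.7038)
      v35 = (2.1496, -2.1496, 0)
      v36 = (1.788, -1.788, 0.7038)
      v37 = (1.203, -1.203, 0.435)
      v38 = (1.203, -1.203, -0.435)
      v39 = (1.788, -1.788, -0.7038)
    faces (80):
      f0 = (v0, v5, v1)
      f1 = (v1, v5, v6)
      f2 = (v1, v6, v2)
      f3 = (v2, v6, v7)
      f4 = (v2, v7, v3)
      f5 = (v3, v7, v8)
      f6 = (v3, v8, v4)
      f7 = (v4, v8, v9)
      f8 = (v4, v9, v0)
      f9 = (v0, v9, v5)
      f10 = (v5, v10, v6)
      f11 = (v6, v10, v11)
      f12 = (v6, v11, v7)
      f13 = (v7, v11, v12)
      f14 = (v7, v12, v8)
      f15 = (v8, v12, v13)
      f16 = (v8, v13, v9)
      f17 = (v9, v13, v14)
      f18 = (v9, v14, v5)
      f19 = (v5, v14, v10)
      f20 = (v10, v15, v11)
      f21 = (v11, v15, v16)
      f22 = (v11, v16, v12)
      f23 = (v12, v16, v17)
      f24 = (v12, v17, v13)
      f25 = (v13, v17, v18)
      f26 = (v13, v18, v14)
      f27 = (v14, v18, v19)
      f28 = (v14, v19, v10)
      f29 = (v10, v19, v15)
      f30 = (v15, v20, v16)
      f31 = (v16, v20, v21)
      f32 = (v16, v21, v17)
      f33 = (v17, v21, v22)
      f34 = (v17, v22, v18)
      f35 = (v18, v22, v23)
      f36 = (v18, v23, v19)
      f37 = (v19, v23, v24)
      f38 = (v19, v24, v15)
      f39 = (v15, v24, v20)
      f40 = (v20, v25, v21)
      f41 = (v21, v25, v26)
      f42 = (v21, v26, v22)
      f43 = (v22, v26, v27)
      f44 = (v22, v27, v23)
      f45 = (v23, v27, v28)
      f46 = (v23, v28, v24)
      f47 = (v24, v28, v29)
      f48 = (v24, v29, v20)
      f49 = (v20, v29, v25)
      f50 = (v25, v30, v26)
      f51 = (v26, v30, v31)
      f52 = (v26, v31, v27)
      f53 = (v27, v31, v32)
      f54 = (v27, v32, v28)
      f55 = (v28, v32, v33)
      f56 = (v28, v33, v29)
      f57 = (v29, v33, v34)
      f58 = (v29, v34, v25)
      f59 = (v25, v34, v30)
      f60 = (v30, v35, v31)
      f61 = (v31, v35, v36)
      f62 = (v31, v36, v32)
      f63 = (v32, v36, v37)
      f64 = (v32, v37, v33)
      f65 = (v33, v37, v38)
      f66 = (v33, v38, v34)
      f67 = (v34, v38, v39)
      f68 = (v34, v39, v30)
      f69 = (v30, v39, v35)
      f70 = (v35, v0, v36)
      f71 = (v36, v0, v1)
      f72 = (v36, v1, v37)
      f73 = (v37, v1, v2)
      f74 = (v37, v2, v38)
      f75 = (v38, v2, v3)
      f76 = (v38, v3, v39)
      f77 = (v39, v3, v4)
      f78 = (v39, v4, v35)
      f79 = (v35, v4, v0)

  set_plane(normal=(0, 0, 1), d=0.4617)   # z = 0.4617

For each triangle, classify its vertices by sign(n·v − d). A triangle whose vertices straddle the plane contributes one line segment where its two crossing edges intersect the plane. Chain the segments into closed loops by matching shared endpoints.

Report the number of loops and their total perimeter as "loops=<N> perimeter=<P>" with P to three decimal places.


loops=2 perimeter=27.480

Straddling triangles (32 of 80):
  (v0,v5,v1) [--+] → (2.39829, 0.73944, 0.4617)–(2.70458, 0, 0.4617)  len=0.8004
  (v1,v5,v6) [+-+] → (2.39829, 0.73944, 0.4617)–(1.91239, 1.91239, 0.4617)  len=1.2696
  (v1,v6,v2) [++-] → (1.70991, 0.177603, 0.4617)–(1.78349, 0, 0.4617)  len=0.1922
  (v2,v6,v7) [-+-] → (1.70991, 0.177603, 0.4617)–(1.26111, 1.26111, 0.4617)  len=1.1728
  (v5,v10,v6) [--+] → (1.17295, 2.21868, 0.4617)–(1.91239, 1.91239, 0.4617)  len=0.8004
  (v6,v10,v11) [+-+] → (1.17295, 2.21868, 0.4617)–(0, 2.70458, 0.4617)  len=1.2696
  (v6,v11,v7) [++-] → (1.08351, 1.33468, 0.4617)–(1.26111, 1.26111, 0.4617)  len=0.1922
  (v7,v11,v12) [-+-] → (1.08351, 1.33468, 0.4617)–(0, 1.78349, 0.4617)  len=1.1728
  (v10,v15,v11) [--+] → (-0.73944, 2.39829, 0.4617)–(0, 2.70458, 0.4617)  len=0.8004
  (v11,v15,v16) [+-+] → (-0.73944, 2.39829, 0.4617)–(-1.91239, 1.91239, 0.4617)  len=1.2696
  (v11,v16,v12) [++-] → (-0.177603, 1.70991, 0.4617)–(0, 1.78349, 0.4617)  len=0.1922
  (v12,v16,v17) [-+-] → (-0.177603, 1.70991, 0.4617)–(-1.26111, 1.26111, 0.4617)  len=1.1728
  (v15,v20,v16) [--+] → (-2.21868, 1.17295, 0.4617)–(-1.91239, 1.91239, 0.4617)  len=0.8004
  (v16,v20,v21) [+-+] → (-2.21868, 1.17295, 0.4617)–(-2.70458, 0, 0.4617)  len=1.2696
  (v16,v21,v17) [++-] → (-1.33468, 1.08351, 0.4617)–(-1.26111, 1.26111, 0.4617)  len=0.1922
  (v17,v21,v22) [-+-] → (-1.33468, 1.08351, 0.4617)–(-1.78349, 0, 0.4617)  len=1.1728
  (v20,v25,v21) [--+] → (-2.39829, -0.73944, 0.4617)–(-2.70458, 0, 0.4617)  len=0.8004
  (v21,v25,v26) [+-+] → (-2.39829, -0.73944, 0.4617)–(-1.91239, -1.91239, 0.4617)  len=1.2696
  (v21,v26,v22) [++-] → (-1.70991, -0.177603, 0.4617)–(-1.78349, 0, 0.4617)  len=0.1922
  (v22,v26,v27) [-+-] → (-1.70991, -0.177603, 0.4617)–(-1.26111, -1.26111, 0.4617)  len=1.1728
  (v25,v30,v26) [--+] → (-1.17295, -2.21868, 0.4617)–(-1.91239, -1.91239, 0.4617)  len=0.8004
  (v26,v30,v31) [+-+] → (-1.17295, -2.21868, 0.4617)–(0, -2.70458, 0.4617)  len=1.2696
  (v26,v31,v27) [++-] → (-1.08351, -1.33468, 0.4617)–(-1.26111, -1.26111, 0.4617)  len=0.1922
  (v27,v31,v32) [-+-] → (-1.08351, -1.33468, 0.4617)–(0, -1.78349, 0.4617)  len=1.1728
  (v30,v35,v31) [--+] → (0.73944, -2.39829, 0.4617)–(0, -2.70458, 0.4617)  len=0.8004
  (v31,v35,v36) [+-+] → (0.73944, -2.39829, 0.4617)–(1.91239, -1.91239, 0.4617)  len=1.2696
  (v31,v36,v32) [++-] → (0.177603, -1.70991, 0.4617)–(0, -1.78349, 0.4617)  len=0.1922
  (v32,v36,v37) [-+-] → (0.177603, -1.70991, 0.4617)–(1.26111, -1.26111, 0.4617)  len=1.1728
  (v35,v0,v36) [--+] → (2.21868, -1.17295, 0.4617)–(1.91239, -1.91239, 0.4617)  len=0.8004
  (v36,v0,v1) [+-+] → (2.21868, -1.17295, 0.4617)–(2.70458, 0, 0.4617)  len=1.2696
  (v36,v1,v37) [++-] → (1.33468, -1.08351, 0.4617)–(1.26111, -1.26111, 0.4617)  len=0.1922
  (v37,v1,v2) [-+-] → (1.33468, -1.08351, 0.4617)–(1.78349, 0, 0.4617)  len=1.1728

Chained into 2 loop(s):
  loop 1: 16 segments, perimeter = 16.5598
  loop 2: 16 segments, perimeter = 10.9201
Total perimeter = 27.480


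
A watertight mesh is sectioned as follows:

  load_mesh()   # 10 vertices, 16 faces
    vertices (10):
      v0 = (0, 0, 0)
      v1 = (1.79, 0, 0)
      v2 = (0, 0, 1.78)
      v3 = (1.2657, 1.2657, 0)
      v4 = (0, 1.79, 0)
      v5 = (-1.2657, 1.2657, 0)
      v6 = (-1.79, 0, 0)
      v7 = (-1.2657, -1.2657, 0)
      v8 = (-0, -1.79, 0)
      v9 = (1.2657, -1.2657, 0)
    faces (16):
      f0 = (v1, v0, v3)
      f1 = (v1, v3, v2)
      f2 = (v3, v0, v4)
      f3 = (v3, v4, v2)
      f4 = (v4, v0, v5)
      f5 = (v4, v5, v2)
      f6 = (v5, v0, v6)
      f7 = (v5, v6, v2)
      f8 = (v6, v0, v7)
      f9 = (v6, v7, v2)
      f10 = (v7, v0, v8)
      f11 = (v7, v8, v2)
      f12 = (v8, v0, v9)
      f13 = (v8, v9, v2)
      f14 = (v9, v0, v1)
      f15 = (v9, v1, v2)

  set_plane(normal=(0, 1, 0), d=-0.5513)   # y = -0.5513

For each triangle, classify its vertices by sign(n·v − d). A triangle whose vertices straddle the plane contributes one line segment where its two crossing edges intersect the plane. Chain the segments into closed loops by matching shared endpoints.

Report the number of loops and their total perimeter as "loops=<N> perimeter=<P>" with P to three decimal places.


loops=1 perimeter=7.165

Straddling triangles (8 of 16):
  (v6,v0,v7) [++-] → (-0.5513, -0.5513, 0)–(-1.56163, -0.5513, 0)  len=1.0103
  (v6,v7,v2) [+-+] → (-1.56163, -0.5513, 0)–(-0.5513, -0.5513, 1.00469)  len=1.4248
  (v7,v0,v8) [-+-] → (-0.5513, -0.5513, 0)–(0, -0.5513, 0)  len=0.5513
  (v7,v8,v2) [--+] → (0, -0.5513, 1.23178)–(-0.5513, -0.5513, 1.00469)  len=0.5962
  (v8,v0,v9) [-+-] → (0, -0.5513, 0)–(0.5513, -0.5513, 0)  len=0.5513
  (v8,v9,v2) [--+] → (0.5513, -0.5513, 1.00469)–(0, -0.5513, 1.23178)  len=0.5962
  (v9,v0,v1) [-++] → (0.5513, -0.5513, 0)–(1.56163, -0.5513, 0)  len=1.0103
  (v9,v1,v2) [-++] → (1.56163, -0.5513, 0)–(0.5513, -0.5513, 1.00469)  len=1.4248

Chained into 1 loop(s):
  loop 1: 8 segments, perimeter = 7.1654
Total perimeter = 7.165


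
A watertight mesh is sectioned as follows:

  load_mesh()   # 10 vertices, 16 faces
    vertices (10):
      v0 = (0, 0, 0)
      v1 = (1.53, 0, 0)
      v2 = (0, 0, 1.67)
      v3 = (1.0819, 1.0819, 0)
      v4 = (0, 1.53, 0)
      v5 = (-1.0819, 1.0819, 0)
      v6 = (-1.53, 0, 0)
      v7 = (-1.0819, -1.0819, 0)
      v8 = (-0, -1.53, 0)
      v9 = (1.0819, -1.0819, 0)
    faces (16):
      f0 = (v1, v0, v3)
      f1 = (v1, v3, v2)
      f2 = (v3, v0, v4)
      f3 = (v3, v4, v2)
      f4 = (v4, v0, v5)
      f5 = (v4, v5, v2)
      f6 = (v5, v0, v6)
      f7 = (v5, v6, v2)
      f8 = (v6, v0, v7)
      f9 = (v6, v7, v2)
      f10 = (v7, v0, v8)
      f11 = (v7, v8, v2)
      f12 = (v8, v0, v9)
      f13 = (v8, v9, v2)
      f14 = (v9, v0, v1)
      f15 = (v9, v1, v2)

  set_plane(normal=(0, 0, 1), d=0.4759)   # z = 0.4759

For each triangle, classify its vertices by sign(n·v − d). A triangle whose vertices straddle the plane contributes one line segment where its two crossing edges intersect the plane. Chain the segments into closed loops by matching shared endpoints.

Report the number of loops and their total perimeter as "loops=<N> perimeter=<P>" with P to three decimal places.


loops=1 perimeter=6.699

Straddling triangles (8 of 16):
  (v1,v3,v2) [--+] → (0.773591, 0.773591, 0.4759)–(1.094, 0, 0.4759)  len=0.8373
  (v3,v4,v2) [--+] → (0, 1.094, 0.4759)–(0.773591, 0.773591, 0.4759)  len=0.8373
  (v4,v5,v2) [--+] → (-0.773591, 0.773591, 0.4759)–(0, 1.094, 0.4759)  len=0.8373
  (v5,v6,v2) [--+] → (-1.094, 0, 0.4759)–(-0.773591, 0.773591, 0.4759)  len=0.8373
  (v6,v7,v2) [--+] → (-0.773591, -0.773591, 0.4759)–(-1.094, 0, 0.4759)  len=0.8373
  (v7,v8,v2) [--+] → (0, -1.094, 0.4759)–(-0.773591, -0.773591, 0.4759)  len=0.8373
  (v8,v9,v2) [--+] → (0.773591, -0.773591, 0.4759)–(0, -1.094, 0.4759)  len=0.8373
  (v9,v1,v2) [--+] → (1.094, 0, 0.4759)–(0.773591, -0.773591, 0.4759)  len=0.8373

Chained into 1 loop(s):
  loop 1: 8 segments, perimeter = 6.6985
Total perimeter = 6.699


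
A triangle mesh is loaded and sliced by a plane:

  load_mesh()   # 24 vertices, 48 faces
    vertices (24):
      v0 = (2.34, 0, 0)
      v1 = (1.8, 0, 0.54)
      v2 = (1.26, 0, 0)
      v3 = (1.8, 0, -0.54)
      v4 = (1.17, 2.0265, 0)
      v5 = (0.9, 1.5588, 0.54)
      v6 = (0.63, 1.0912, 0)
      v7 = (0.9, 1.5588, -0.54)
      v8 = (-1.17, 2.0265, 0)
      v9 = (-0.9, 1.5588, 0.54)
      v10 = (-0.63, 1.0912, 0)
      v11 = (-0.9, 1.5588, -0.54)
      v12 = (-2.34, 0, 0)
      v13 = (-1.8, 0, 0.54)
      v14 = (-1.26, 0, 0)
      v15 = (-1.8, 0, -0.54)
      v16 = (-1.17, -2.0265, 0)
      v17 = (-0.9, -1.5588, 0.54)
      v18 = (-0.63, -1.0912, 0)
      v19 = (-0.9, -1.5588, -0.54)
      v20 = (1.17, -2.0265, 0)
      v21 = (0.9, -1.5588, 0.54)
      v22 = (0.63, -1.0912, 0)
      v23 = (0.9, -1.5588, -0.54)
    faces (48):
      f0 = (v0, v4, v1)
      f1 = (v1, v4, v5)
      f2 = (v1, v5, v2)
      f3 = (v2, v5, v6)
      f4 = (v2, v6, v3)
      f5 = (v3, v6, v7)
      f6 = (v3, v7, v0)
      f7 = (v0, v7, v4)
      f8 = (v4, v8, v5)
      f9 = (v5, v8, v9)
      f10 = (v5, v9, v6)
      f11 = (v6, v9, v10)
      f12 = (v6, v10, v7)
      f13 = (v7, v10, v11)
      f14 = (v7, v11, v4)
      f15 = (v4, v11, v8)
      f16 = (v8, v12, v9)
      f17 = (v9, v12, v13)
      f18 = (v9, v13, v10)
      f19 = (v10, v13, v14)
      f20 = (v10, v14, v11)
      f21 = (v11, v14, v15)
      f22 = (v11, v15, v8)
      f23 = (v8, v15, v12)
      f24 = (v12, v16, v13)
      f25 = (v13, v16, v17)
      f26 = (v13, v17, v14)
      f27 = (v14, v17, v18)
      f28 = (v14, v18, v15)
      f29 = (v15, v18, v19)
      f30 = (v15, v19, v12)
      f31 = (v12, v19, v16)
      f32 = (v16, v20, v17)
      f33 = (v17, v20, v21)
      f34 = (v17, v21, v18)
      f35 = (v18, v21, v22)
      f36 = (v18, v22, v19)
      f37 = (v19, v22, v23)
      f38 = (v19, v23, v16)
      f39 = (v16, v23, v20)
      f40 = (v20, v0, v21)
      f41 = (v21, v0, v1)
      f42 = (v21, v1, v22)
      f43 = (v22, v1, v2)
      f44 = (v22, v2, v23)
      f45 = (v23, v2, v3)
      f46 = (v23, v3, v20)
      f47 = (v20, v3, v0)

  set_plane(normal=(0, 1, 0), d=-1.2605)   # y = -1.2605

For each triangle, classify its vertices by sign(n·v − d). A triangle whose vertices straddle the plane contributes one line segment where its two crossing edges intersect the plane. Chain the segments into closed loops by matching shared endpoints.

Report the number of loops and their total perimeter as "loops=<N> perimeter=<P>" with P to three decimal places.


Straddling triangles (18 of 48):
  (v12,v16,v13) [+-+] → (-1.61225, -1.2605, 0)–(-1.40813, -1.2605, 0.204115)  len=0.2887
  (v13,v16,v17) [+--] → (-1.40813, -1.2605, 0.204115)–(-1.07223, -1.2605, 0.54)  len=0.4750
  (v13,v17,v14) [+-+] → (-1.07223, -1.2605, 0.54)–(-0.968891, -1.2605, 0.436663)  len=0.1461
  (v14,v17,v18) [+-+] → (-0.968891, -1.2605, 0.436663)–(-0.727757, -1.2605, 0.195513)  len=0.3410
  (v15,v18,v19) [++-] → (-0.727757, -1.2605, -0.195513)–(-1.07223, -1.2605, -0.54)  len=0.4872
  (v15,v19,v12) [+-+] → (-1.07223, -1.2605, -0.54)–(-1.17557, -1.2605, -0.436663)  len=0.1461
  (v12,v19,v16) [+--] → (-1.17557, -1.2605, -0.436663)–(-1.61225, -1.2605, 0)  len=0.6175
  (v17,v21,v18) [--+] → (-0.0760458, -1.2605, 0.195513)–(-0.727757, -1.2605, 0.195513)  len=0.6517
  (v18,v21,v22) [+-+] → (-0.0760458, -1.2605, 0.195513)–(0.727757, -1.2605, 0.195513)  len=0.8038
  (v18,v22,v19) [++-] → (0.0760458, -1.2605, -0.195513)–(-0.727757, -1.2605, -0.195513)  len=0.8038
  (v19,v22,v23) [-+-] → (0.0760458, -1.2605, -0.195513)–(0.727757, -1.2605, -0.195513)  len=0.6517
  (v20,v0,v21) [-+-] → (1.61225, -1.2605, 0)–(1.17557, -1.2605, 0.436663)  len=0.6175
  (v21,v0,v1) [-++] → (1.17557, -1.2605, 0.436663)–(1.07223, -1.2605, 0.54)  len=0.1461
  (v21,v1,v22) [-++] → (1.07223, -1.2605, 0.54)–(0.727757, -1.2605, 0.195513)  len=0.4872
  (v22,v2,v23) [++-] → (0.968891, -1.2605, -0.436663)–(0.727757, -1.2605, -0.195513)  len=0.3410
  (v23,v2,v3) [-++] → (0.968891, -1.2605, -0.436663)–(1.07223, -1.2605, -0.54)  len=0.1461
  (v23,v3,v20) [-+-] → (1.07223, -1.2605, -0.54)–(1.40813, -1.2605, -0.204115)  len=0.4750
  (v20,v3,v0) [-++] → (1.40813, -1.2605, -0.204115)–(1.61225, -1.2605, 0)  len=0.2887

Chained into 1 loop(s):
  loop 1: 18 segments, perimeter = 7.9145
Total perimeter = 7.914

loops=1 perimeter=7.914


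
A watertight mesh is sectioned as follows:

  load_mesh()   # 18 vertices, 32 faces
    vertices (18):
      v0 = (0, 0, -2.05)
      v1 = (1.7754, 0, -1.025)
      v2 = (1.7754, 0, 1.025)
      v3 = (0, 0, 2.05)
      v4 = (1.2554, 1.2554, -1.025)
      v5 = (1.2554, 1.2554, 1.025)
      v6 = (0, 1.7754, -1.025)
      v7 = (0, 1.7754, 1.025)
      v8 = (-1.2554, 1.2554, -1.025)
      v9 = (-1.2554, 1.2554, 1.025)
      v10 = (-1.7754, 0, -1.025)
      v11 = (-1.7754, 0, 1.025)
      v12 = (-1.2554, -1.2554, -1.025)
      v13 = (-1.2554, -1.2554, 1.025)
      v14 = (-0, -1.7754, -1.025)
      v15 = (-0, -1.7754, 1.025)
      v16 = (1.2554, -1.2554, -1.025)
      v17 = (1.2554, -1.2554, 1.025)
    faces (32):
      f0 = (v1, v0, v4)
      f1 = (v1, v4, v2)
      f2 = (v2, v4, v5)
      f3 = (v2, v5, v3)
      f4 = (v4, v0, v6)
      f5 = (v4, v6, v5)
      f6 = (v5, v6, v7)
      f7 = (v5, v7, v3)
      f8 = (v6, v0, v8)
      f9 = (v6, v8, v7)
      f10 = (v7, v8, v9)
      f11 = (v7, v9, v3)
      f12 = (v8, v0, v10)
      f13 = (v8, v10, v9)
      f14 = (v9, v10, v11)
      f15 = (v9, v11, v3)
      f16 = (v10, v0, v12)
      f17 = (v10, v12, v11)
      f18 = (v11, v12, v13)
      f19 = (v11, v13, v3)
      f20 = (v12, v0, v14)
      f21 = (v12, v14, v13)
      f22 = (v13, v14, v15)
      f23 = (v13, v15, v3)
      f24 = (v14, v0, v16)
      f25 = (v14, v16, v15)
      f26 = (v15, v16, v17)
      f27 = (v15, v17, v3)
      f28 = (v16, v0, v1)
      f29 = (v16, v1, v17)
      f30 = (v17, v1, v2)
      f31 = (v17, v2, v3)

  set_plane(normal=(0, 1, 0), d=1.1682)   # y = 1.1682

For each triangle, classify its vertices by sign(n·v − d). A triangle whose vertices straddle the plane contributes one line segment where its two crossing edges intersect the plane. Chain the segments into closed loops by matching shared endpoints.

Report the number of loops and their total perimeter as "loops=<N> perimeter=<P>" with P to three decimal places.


loops=1 perimeter=9.474

Straddling triangles (12 of 32):
  (v1,v0,v4) [--+] → (1.1682, 1.1682, -1.0962)–(1.29152, 1.1682, -1.025)  len=0.1424
  (v1,v4,v2) [-+-] → (1.29152, 1.1682, -1.025)–(1.29152, 1.1682, -0.882607)  len=0.1424
  (v2,v4,v5) [-++] → (1.29152, 1.1682, -0.882607)–(1.29152, 1.1682, 1.025)  len=1.9076
  (v2,v5,v3) [-+-] → (1.29152, 1.1682, 1.025)–(1.1682, 1.1682, 1.0962)  len=0.1424
  (v4,v0,v6) [+-+] → (1.1682, 1.1682, -1.0962)–(0, 1.1682, -1.37556)  len=1.2011
  (v5,v7,v3) [++-] → (0, 1.1682, 1.37556)–(1.1682, 1.1682, 1.0962)  len=1.2011
  (v6,v0,v8) [+-+] → (0, 1.1682, -1.37556)–(-1.1682, 1.1682, -1.0962)  len=1.2011
  (v7,v9,v3) [++-] → (-1.1682, 1.1682, 1.0962)–(0, 1.1682, 1.37556)  len=1.2011
  (v8,v0,v10) [+--] → (-1.1682, 1.1682, -1.0962)–(-1.29152, 1.1682, -1.025)  len=0.1424
  (v8,v10,v9) [+-+] → (-1.29152, 1.1682, -1.025)–(-1.29152, 1.1682, 0.882607)  len=1.9076
  (v9,v10,v11) [+--] → (-1.29152, 1.1682, 0.882607)–(-1.29152, 1.1682, 1.025)  len=0.1424
  (v9,v11,v3) [+--] → (-1.29152, 1.1682, 1.025)–(-1.1682, 1.1682, 1.0962)  len=0.1424

Chained into 1 loop(s):
  loop 1: 12 segments, perimeter = 9.4741
Total perimeter = 9.474


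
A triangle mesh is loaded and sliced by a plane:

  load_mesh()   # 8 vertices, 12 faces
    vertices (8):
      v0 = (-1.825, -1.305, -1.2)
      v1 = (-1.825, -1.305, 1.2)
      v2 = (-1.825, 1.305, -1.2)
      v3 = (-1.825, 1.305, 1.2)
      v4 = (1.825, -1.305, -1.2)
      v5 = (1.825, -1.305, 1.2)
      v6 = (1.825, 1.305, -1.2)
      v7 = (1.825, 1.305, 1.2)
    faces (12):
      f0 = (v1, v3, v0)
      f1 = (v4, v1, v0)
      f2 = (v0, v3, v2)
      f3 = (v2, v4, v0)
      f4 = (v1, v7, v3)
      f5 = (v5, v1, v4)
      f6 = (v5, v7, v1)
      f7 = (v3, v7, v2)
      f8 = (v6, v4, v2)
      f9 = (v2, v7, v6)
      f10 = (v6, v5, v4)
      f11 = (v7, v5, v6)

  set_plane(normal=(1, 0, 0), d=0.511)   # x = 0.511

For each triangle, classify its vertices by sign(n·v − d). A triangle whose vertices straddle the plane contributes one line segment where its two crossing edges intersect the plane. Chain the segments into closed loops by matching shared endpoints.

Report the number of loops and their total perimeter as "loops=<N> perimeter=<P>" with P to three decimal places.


Straddling triangles (8 of 12):
  (v4,v1,v0) [+--] → (0.511, -1.305, -0.336)–(0.511, -1.305, -1.2)  len=0.8640
  (v2,v4,v0) [-+-] → (0.511, -0.3654, -1.2)–(0.511, -1.305, -1.2)  len=0.9396
  (v1,v7,v3) [-+-] → (0.511, 0.3654, 1.2)–(0.511, 1.305, 1.2)  len=0.9396
  (v5,v1,v4) [+-+] → (0.511, -1.305, 1.2)–(0.511, -1.305, -0.336)  len=1.5360
  (v5,v7,v1) [++-] → (0.511, 0.3654, 1.2)–(0.511, -1.305, 1.2)  len=1.6704
  (v3,v7,v2) [-+-] → (0.511, 1.305, 1.2)–(0.511, 1.305, 0.336)  len=0.8640
  (v6,v4,v2) [++-] → (0.511, -0.3654, -1.2)–(0.511, 1.305, -1.2)  len=1.6704
  (v2,v7,v6) [-++] → (0.511, 1.305, 0.336)–(0.511, 1.305, -1.2)  len=1.5360

Chained into 1 loop(s):
  loop 1: 8 segments, perimeter = 10.0200
Total perimeter = 10.020

loops=1 perimeter=10.020


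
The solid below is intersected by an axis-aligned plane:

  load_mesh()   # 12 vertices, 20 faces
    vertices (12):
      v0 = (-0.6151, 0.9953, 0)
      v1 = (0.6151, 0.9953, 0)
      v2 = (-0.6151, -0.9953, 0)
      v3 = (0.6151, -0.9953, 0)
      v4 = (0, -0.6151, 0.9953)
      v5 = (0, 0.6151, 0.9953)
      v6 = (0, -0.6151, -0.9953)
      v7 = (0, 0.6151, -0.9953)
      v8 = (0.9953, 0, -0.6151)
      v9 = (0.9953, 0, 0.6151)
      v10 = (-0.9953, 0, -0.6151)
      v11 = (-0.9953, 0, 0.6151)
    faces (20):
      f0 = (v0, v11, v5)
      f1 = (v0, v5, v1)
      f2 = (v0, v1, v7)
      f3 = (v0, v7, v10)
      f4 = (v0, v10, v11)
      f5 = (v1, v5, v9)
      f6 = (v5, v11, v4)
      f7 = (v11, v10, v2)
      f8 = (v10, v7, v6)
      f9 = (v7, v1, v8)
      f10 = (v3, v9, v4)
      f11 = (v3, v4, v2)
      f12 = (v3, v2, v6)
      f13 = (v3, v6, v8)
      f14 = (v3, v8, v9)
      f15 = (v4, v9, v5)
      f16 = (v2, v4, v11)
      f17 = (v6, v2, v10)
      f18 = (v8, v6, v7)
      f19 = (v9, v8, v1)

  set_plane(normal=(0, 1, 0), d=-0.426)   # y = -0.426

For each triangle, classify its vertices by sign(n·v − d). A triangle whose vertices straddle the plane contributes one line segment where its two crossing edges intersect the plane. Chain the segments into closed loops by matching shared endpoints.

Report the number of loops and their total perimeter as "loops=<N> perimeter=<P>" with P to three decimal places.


Straddling triangles (10 of 20):
  (v5,v11,v4) [++-] → (-0.305985, -0.426, 0.878415)–(0, -0.426, 0.9953)  len=0.3275
  (v11,v10,v2) [++-] → (-0.83257, -0.426, -0.35183)–(-0.83257, -0.426, 0.35183)  len=0.7037
  (v10,v7,v6) [++-] → (0, -0.426, -0.9953)–(-0.305985, -0.426, -0.878415)  len=0.3275
  (v3,v9,v4) [-+-] → (0.83257, -0.426, 0.35183)–(0.305985, -0.426, 0.878415)  len=0.7447
  (v3,v6,v8) [--+] → (0.305985, -0.426, -0.878415)–(0.83257, -0.426, -0.35183)  len=0.7447
  (v3,v8,v9) [-++] → (0.83257, -0.426, -0.35183)–(0.83257, -0.426, 0.35183)  len=0.7037
  (v4,v9,v5) [-++] → (0.305985, -0.426, 0.878415)–(0, -0.426, 0.9953)  len=0.3275
  (v2,v4,v11) [--+] → (-0.305985, -0.426, 0.878415)–(-0.83257, -0.426, 0.35183)  len=0.7447
  (v6,v2,v10) [--+] → (-0.83257, -0.426, -0.35183)–(-0.305985, -0.426, -0.878415)  len=0.7447
  (v8,v6,v7) [+-+] → (0.305985, -0.426, -0.878415)–(0, -0.426, -0.9953)  len=0.3275

Chained into 1 loop(s):
  loop 1: 10 segments, perimeter = 5.6963
Total perimeter = 5.696

loops=1 perimeter=5.696


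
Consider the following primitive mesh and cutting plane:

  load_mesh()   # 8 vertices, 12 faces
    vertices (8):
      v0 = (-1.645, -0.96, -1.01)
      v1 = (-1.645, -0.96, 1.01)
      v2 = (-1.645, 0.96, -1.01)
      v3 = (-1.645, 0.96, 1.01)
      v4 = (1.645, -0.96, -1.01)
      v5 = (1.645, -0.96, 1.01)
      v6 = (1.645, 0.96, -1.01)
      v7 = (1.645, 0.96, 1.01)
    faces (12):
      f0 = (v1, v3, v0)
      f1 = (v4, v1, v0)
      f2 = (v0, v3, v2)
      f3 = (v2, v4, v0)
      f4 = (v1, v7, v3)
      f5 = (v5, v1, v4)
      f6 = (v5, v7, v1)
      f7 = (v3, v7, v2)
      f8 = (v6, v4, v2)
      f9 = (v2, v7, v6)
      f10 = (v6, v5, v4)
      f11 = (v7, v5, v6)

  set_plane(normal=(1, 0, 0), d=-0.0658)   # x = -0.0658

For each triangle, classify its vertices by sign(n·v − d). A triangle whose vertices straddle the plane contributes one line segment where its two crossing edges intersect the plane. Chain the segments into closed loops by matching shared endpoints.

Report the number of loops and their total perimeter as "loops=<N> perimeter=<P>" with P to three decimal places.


Straddling triangles (8 of 12):
  (v4,v1,v0) [+--] → (-0.0658, -0.96, 0.0404)–(-0.0658, -0.96, -1.01)  len=1.0504
  (v2,v4,v0) [-+-] → (-0.0658, 0.0384, -1.01)–(-0.0658, -0.96, -1.01)  len=0.9984
  (v1,v7,v3) [-+-] → (-0.0658, -0.0384, 1.01)–(-0.0658, 0.96, 1.01)  len=0.9984
  (v5,v1,v4) [+-+] → (-0.0658, -0.96, 1.01)–(-0.0658, -0.96, 0.0404)  len=0.9696
  (v5,v7,v1) [++-] → (-0.0658, -0.0384, 1.01)–(-0.0658, -0.96, 1.01)  len=0.9216
  (v3,v7,v2) [-+-] → (-0.0658, 0.96, 1.01)–(-0.0658, 0.96, -0.0404)  len=1.0504
  (v6,v4,v2) [++-] → (-0.0658, 0.0384, -1.01)–(-0.0658, 0.96, -1.01)  len=0.9216
  (v2,v7,v6) [-++] → (-0.0658, 0.96, -0.0404)–(-0.0658, 0.96, -1.01)  len=0.9696

Chained into 1 loop(s):
  loop 1: 8 segments, perimeter = 7.8800
Total perimeter = 7.880

loops=1 perimeter=7.880


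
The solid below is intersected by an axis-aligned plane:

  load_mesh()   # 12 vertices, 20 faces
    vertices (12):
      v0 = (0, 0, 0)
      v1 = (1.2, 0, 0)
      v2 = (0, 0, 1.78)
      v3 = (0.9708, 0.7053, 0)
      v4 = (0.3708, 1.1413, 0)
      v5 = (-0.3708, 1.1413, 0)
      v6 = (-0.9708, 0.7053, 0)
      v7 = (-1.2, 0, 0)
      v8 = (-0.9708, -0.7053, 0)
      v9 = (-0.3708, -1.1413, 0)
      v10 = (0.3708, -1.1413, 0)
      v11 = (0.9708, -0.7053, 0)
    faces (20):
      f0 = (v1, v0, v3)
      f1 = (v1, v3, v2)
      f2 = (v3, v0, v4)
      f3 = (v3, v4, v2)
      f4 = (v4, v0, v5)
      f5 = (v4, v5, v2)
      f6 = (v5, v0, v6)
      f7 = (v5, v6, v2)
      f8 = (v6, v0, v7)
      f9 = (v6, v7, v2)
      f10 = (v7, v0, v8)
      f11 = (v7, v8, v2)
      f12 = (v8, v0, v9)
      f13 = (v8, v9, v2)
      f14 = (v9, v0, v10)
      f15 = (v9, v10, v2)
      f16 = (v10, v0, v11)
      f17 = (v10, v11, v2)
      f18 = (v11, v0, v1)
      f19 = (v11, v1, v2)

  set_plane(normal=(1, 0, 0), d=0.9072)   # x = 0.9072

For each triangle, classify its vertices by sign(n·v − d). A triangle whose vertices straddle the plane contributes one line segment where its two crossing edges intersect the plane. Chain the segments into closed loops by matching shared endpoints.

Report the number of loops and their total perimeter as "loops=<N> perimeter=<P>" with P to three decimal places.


Straddling triangles (8 of 20):
  (v1,v0,v3) [+-+] → (0.9072, 0, 0)–(0.9072, 0.659094, 0)  len=0.6591
  (v1,v3,v2) [++-] → (0.9072, 0.659094, 0.116613)–(0.9072, 0, 0.43432)  len=0.7317
  (v3,v0,v4) [+--] → (0.9072, 0.659094, 0)–(0.9072, 0.751516, 0)  len=0.0924
  (v3,v4,v2) [+--] → (0.9072, 0.751516, 0)–(0.9072, 0.659094, 0.116613)  len=0.1488
  (v10,v0,v11) [--+] → (0.9072, -0.659094, 0)–(0.9072, -0.751516, 0)  len=0.0924
  (v10,v11,v2) [-+-] → (0.9072, -0.751516, 0)–(0.9072, -0.659094, 0.116613)  len=0.1488
  (v11,v0,v1) [+-+] → (0.9072, -0.659094, 0)–(0.9072, 0, 0)  len=0.6591
  (v11,v1,v2) [++-] → (0.9072, 0, 0.43432)–(0.9072, -0.659094, 0.116613)  len=0.7317

Chained into 1 loop(s):
  loop 1: 8 segments, perimeter = 3.2640
Total perimeter = 3.264

loops=1 perimeter=3.264


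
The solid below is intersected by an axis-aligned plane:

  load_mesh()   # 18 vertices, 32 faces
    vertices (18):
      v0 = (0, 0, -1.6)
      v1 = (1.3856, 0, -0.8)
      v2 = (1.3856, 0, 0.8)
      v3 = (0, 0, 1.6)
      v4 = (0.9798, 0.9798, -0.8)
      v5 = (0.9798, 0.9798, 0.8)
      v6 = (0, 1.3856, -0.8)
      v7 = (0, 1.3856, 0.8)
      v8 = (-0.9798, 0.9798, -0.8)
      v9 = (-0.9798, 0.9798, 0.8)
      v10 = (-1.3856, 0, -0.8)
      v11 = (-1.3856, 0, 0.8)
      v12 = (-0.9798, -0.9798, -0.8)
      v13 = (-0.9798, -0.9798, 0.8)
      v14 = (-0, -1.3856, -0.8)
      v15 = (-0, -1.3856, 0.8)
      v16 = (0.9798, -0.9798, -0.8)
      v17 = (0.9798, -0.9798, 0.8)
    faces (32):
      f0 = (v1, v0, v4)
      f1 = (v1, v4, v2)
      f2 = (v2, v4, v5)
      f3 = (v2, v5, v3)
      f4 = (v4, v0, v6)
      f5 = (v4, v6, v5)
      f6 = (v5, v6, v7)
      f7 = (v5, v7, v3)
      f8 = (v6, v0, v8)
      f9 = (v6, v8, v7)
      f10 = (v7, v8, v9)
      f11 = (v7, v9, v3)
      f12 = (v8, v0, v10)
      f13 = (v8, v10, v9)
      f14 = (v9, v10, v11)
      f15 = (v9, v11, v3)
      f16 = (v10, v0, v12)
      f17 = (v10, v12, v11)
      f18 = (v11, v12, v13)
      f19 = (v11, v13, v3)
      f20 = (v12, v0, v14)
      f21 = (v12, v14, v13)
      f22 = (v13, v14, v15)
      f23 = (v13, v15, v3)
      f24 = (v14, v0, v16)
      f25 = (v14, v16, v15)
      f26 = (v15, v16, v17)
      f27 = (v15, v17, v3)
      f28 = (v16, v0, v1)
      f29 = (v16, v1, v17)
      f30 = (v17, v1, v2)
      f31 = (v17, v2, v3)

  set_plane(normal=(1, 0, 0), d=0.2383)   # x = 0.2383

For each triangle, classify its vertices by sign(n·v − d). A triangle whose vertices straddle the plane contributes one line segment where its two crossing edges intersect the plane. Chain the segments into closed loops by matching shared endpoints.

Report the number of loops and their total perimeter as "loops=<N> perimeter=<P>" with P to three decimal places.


loops=1 perimeter=9.023

Straddling triangles (12 of 32):
  (v1,v0,v4) [+-+] → (0.2383, 0, -1.46241)–(0.2383, 0.2383, -1.40543)  len=0.2450
  (v2,v5,v3) [++-] → (0.2383, 0.2383, 1.40543)–(0.2383, 0, 1.46241)  len=0.2450
  (v4,v0,v6) [+--] → (0.2383, 0.2383, -1.40543)–(0.2383, 1.2869, -0.8)  len=1.2108
  (v4,v6,v5) [+-+] → (0.2383, 1.2869, -0.8)–(0.2383, 1.2869, -0.410859)  len=0.3891
  (v5,v6,v7) [+--] → (0.2383, 1.2869, -0.410859)–(0.2383, 1.2869, 0.8)  len=1.2109
  (v5,v7,v3) [+--] → (0.2383, 1.2869, 0.8)–(0.2383, 0.2383, 1.40543)  len=1.2108
  (v14,v0,v16) [--+] → (0.2383, -0.2383, -1.40543)–(0.2383, -1.2869, -0.8)  len=1.2108
  (v14,v16,v15) [-+-] → (0.2383, -1.2869, -0.8)–(0.2383, -1.2869, 0.410859)  len=1.2109
  (v15,v16,v17) [-++] → (0.2383, -1.2869, 0.410859)–(0.2383, -1.2869, 0.8)  len=0.3891
  (v15,v17,v3) [-+-] → (0.2383, -1.2869, 0.8)–(0.2383, -0.2383, 1.40543)  len=1.2108
  (v16,v0,v1) [+-+] → (0.2383, -0.2383, -1.40543)–(0.2383, 0, -1.46241)  len=0.2450
  (v17,v2,v3) [++-] → (0.2383, 0, 1.46241)–(0.2383, -0.2383, 1.40543)  len=0.2450

Chained into 1 loop(s):
  loop 1: 12 segments, perimeter = 9.0234
Total perimeter = 9.023


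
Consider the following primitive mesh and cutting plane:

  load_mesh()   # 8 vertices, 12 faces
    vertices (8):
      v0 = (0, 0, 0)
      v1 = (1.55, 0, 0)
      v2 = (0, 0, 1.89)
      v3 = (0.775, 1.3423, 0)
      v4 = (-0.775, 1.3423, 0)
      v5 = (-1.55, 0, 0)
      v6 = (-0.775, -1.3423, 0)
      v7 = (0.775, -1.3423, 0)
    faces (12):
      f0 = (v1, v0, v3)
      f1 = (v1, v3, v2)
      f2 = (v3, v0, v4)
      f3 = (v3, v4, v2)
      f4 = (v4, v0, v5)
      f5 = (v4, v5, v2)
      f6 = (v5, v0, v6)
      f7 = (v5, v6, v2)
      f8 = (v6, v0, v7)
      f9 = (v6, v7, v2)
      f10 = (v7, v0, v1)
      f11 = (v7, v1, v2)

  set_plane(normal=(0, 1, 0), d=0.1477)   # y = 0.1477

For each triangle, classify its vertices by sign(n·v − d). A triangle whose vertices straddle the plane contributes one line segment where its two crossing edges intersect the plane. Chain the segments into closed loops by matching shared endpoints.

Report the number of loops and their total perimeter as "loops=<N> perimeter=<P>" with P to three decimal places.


loops=1 perimeter=7.451

Straddling triangles (6 of 12):
  (v1,v0,v3) [--+] → (0.0852771, 0.1477, 0)–(1.46472, 0.1477, 0)  len=1.3794
  (v1,v3,v2) [-+-] → (1.46472, 0.1477, 0)–(0.0852771, 0.1477, 1.68203)  len=2.1753
  (v3,v0,v4) [+-+] → (0.0852771, 0.1477, 0)–(-0.0852771, 0.1477, 0)  len=0.1706
  (v3,v4,v2) [++-] → (-0.0852771, 0.1477, 1.68203)–(0.0852771, 0.1477, 1.68203)  len=0.1706
  (v4,v0,v5) [+--] → (-0.0852771, 0.1477, 0)–(-1.46472, 0.1477, 0)  len=1.3794
  (v4,v5,v2) [+--] → (-1.46472, 0.1477, 0)–(-0.0852771, 0.1477, 1.68203)  len=2.1753

Chained into 1 loop(s):
  loop 1: 6 segments, perimeter = 7.4507
Total perimeter = 7.451


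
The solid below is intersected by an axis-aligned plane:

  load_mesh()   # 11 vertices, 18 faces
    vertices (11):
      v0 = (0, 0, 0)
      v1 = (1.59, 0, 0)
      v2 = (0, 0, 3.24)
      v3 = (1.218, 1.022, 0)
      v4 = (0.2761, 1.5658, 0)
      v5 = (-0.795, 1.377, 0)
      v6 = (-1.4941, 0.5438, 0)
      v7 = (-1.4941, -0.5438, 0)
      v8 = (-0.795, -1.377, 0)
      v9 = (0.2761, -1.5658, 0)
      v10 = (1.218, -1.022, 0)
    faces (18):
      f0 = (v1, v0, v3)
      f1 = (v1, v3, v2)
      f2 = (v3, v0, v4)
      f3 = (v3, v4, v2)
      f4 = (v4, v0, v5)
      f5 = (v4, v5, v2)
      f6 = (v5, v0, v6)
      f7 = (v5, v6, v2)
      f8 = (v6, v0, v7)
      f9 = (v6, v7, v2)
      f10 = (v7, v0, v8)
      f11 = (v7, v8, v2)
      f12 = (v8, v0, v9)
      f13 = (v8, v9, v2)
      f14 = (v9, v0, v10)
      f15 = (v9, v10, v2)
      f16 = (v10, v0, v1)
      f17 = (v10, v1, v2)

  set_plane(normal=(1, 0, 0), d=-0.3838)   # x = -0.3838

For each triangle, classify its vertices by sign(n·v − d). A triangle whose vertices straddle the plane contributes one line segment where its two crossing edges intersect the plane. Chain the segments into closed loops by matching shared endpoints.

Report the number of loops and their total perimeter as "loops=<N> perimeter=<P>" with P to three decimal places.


loops=1 perimeter=8.681

Straddling triangles (10 of 18):
  (v4,v0,v5) [++-] → (-0.3838, 0.664771, 0)–(-0.3838, 1.44948, 0)  len=0.7847
  (v4,v5,v2) [+-+] → (-0.3838, 1.44948, 0)–(-0.3838, 0.664771, 1.67583)  len=1.8505
  (v5,v0,v6) [-+-] → (-0.3838, 0.664771, 0)–(-0.3838, 0.13969, 0)  len=0.5251
  (v5,v6,v2) [--+] → (-0.3838, 0.13969, 2.40772)–(-0.3838, 0.664771, 1.67583)  len=0.9008
  (v6,v0,v7) [-+-] → (-0.3838, 0.13969, 0)–(-0.3838, -0.13969, 0)  len=0.2794
  (v6,v7,v2) [--+] → (-0.3838, -0.13969, 2.40772)–(-0.3838, 0.13969, 2.40772)  len=0.2794
  (v7,v0,v8) [-+-] → (-0.3838, -0.13969, 0)–(-0.3838, -0.664771, 0)  len=0.5251
  (v7,v8,v2) [--+] → (-0.3838, -0.664771, 1.67583)–(-0.3838, -0.13969, 2.40772)  len=0.9008
  (v8,v0,v9) [-++] → (-0.3838, -0.664771, 0)–(-0.3838, -1.44948, 0)  len=0.7847
  (v8,v9,v2) [-++] → (-0.3838, -1.44948, 0)–(-0.3838, -0.664771, 1.67583)  len=1.8505

Chained into 1 loop(s):
  loop 1: 10 segments, perimeter = 8.6808
Total perimeter = 8.681


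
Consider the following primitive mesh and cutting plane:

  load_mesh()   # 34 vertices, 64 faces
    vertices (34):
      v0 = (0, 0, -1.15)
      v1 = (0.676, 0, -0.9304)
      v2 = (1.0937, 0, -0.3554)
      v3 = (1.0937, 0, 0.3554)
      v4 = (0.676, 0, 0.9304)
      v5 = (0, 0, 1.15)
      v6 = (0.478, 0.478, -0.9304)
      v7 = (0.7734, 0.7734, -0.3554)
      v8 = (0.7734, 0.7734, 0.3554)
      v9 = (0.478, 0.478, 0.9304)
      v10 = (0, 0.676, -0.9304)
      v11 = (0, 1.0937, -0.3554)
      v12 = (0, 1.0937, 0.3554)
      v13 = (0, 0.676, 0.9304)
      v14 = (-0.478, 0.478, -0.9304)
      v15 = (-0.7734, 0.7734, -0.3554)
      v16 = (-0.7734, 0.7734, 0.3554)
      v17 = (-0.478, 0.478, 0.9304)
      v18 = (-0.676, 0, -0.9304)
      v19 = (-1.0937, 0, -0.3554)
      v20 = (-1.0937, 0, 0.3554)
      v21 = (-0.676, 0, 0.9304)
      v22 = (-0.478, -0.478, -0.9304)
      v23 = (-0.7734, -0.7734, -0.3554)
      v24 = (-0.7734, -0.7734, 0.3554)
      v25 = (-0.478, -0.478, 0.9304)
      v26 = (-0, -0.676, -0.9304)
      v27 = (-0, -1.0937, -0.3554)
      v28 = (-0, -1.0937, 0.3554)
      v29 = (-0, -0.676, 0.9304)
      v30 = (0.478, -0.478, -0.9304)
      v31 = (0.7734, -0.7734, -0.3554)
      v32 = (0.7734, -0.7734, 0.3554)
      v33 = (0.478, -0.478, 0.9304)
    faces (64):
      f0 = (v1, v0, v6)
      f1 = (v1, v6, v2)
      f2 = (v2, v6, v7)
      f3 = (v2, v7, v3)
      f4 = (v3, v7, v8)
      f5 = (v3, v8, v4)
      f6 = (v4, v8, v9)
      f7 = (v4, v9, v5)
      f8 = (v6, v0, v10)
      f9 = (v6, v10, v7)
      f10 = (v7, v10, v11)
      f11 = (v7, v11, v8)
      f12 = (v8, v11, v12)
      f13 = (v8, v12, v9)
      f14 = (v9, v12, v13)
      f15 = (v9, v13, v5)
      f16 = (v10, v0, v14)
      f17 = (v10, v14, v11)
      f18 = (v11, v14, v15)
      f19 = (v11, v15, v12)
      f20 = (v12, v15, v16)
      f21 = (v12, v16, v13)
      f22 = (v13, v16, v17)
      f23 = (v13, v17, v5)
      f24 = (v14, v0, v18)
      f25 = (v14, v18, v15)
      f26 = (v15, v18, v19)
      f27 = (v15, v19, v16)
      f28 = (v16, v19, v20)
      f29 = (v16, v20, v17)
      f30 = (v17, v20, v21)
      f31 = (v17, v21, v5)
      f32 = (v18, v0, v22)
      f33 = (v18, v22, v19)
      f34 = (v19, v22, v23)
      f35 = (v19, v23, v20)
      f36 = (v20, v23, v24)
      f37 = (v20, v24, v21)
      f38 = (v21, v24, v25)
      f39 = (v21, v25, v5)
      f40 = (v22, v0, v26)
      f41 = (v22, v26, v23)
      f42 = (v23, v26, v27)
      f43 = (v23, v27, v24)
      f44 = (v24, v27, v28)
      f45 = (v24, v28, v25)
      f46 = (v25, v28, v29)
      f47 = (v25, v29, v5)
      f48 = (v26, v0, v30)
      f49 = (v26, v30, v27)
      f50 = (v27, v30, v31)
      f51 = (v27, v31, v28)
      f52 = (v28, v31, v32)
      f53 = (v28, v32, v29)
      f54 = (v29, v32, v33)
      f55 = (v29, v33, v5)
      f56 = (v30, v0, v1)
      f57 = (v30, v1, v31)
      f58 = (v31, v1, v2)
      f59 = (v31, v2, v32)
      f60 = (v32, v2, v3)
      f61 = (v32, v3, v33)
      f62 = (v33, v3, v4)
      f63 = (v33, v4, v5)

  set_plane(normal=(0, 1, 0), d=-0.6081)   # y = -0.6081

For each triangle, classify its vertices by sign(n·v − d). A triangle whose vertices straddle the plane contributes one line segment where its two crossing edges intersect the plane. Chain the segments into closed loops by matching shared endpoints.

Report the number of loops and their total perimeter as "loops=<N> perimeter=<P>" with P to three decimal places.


loops=1 perimeter=5.719

Straddling triangles (20 of 64):
  (v19,v22,v23) [++-] → (-0.6081, -0.6081, -0.677159)–(-0.841858, -0.6081, -0.3554)  len=0.3977
  (v19,v23,v20) [+-+] → (-0.841858, -0.6081, -0.3554)–(-0.841858, -0.6081, -0.20348)  len=0.1519
  (v20,v23,v24) [+--] → (-0.841858, -0.6081, -0.20348)–(-0.841858, -0.6081, 0.3554)  len=0.5589
  (v20,v24,v21) [+-+] → (-0.841858, -0.6081, 0.3554)–(-0.752583, -0.6081, 0.478296)  len=0.1519
  (v21,v24,v25) [+-+] → (-0.752583, -0.6081, 0.478296)–(-0.6081, -0.6081, 0.677159)  len=0.2458
  (v22,v0,v26) [++-] → (0, -0.6081, -0.952457)–(-0.16392, -0.6081, -0.9304)  len=0.1654
  (v22,v26,v23) [+--] → (-0.16392, -0.6081, -0.9304)–(-0.6081, -0.6081, -0.677159)  len=0.5113
  (v24,v28,v25) [--+] → (-0.376997, -0.6081, 0.8089)–(-0.6081, -0.6081, 0.677159)  len=0.2660
  (v25,v28,v29) [+--] → (-0.376997, -0.6081, 0.8089)–(-0.16392, -0.6081, 0.9304)  len=0.2453
  (v25,v29,v5) [+-+] → (-0.16392, -0.6081, 0.9304)–(0, -0.6081, 0.952457)  len=0.1654
  (v26,v0,v30) [-++] → (0, -0.6081, -0.952457)–(0.16392, -0.6081, -0.9304)  len=0.1654
  (v26,v30,v27) [-+-] → (0.16392, -0.6081, -0.9304)–(0.376997, -0.6081, -0.8089)  len=0.2453
  (v27,v30,v31) [-+-] → (0.376997, -0.6081, -0.8089)–(0.6081, -0.6081, -0.677159)  len=0.2660
  (v29,v32,v33) [--+] → (0.6081, -0.6081, 0.677159)–(0.16392, -0.6081, 0.9304)  len=0.5113
  (v29,v33,v5) [-++] → (0.16392, -0.6081, 0.9304)–(0, -0.6081, 0.952457)  len=0.1654
  (v30,v1,v31) [++-] → (0.752583, -0.6081, -0.478296)–(0.6081, -0.6081, -0.677159)  len=0.2458
  (v31,v1,v2) [-++] → (0.752583, -0.6081, -0.478296)–(0.841858, -0.6081, -0.3554)  len=0.1519
  (v31,v2,v32) [-+-] → (0.841858, -0.6081, -0.3554)–(0.841858, -0.6081, 0.20348)  len=0.5589
  (v32,v2,v3) [-++] → (0.841858, -0.6081, 0.20348)–(0.841858, -0.6081, 0.3554)  len=0.1519
  (v32,v3,v33) [-++] → (0.841858, -0.6081, 0.3554)–(0.6081, -0.6081, 0.677159)  len=0.3977

Chained into 1 loop(s):
  loop 1: 20 segments, perimeter = 5.7192
Total perimeter = 5.719


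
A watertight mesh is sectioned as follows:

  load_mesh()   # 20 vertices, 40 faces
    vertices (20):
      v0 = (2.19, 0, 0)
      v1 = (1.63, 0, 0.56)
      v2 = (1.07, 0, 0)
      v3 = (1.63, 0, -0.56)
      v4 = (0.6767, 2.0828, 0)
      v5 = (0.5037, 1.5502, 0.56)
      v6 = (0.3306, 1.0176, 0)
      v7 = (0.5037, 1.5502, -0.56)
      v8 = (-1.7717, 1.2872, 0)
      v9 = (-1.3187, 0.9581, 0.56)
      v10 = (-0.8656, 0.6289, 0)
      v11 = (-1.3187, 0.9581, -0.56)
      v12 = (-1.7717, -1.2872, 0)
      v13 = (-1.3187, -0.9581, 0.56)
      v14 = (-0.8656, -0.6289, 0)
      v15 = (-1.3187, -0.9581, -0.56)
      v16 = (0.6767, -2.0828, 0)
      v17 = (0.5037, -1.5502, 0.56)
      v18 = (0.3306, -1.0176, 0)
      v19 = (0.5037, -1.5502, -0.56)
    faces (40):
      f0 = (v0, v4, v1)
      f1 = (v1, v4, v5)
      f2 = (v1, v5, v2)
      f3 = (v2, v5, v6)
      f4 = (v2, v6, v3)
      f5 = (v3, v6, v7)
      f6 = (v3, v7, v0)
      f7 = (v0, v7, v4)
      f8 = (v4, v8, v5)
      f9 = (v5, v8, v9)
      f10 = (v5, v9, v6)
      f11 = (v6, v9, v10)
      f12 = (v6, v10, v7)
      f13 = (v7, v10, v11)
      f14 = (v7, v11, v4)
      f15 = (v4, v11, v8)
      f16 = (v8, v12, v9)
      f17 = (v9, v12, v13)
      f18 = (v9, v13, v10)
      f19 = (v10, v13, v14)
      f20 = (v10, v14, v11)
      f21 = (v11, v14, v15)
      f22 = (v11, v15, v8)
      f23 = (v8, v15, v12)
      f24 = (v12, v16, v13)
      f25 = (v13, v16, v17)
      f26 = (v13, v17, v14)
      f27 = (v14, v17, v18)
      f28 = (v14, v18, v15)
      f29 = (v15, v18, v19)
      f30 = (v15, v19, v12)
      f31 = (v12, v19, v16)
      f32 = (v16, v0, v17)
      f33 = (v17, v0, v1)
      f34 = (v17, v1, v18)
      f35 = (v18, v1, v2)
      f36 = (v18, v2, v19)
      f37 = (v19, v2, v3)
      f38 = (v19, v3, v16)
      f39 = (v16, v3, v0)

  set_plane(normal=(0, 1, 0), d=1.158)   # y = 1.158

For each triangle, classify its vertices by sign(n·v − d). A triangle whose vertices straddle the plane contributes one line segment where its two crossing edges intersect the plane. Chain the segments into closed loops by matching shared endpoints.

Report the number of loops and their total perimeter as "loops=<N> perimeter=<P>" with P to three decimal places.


loops=1 perimeter=7.534

Straddling triangles (16 of 40):
  (v0,v4,v1) [-+-] → (1.34863, 1.158, 0)–(1.09998, 1.158, 0.24865)  len=0.3516
  (v1,v4,v5) [-++] → (1.09998, 1.158, 0.24865)–(0.788653, 1.158, 0.56)  len=0.4403
  (v1,v5,v2) [-+-] → (0.788653, 1.158, 0.56)–(0.646974, 1.158, 0.41832)  len=0.2004
  (v2,v5,v6) [-+-] → (0.646974, 1.158, 0.41832)–(0.376231, 1.158, 0.147623)  len=0.3829
  (v3,v6,v7) [--+] → (0.376231, 1.158, -0.147623)–(0.788653, 1.158, -0.56)  len=0.5832
  (v3,v7,v0) [-+-] → (0.788653, 1.158, -0.56)–(0.930333, 1.158, -0.41832)  len=0.2004
  (v0,v7,v4) [-++] → (0.930333, 1.158, -0.41832)–(1.34863, 1.158, 0)  len=0.5916
  (v5,v8,v9) [++-] → (-1.59386, 1.158, 0.219848)–(-0.703436, 1.158, 0.56)  len=0.9532
  (v5,v9,v6) [+--] → (-0.703436, 1.158, 0.56)–(0.376231, 1.158, 0.147623)  len=1.1557
  (v6,v10,v7) [--+] → (-0.0792149, 1.158, -0.321606)–(0.376231, 1.158, -0.147623)  len=0.4875
  (v7,v10,v11) [+--] → (-0.0792149, 1.158, -0.321606)–(-0.703436, 1.158, -0.56)  len=0.6682
  (v7,v11,v4) [+-+] → (-0.703436, 1.158, -0.56)–(-0.964045, 1.158, -0.460468)  len=0.2790
  (v4,v11,v8) [+-+] → (-0.964045, 1.158, -0.460468)–(-1.59386, 1.158, -0.219848)  len=0.6742
  (v8,v12,v9) [+--] → (-1.7717, 1.158, 0)–(-1.59386, 1.158, 0.219848)  len=0.2828
  (v11,v15,v8) [--+] → (-1.74563, 1.158, -0.0322238)–(-1.59386, 1.158, -0.219848)  len=0.2413
  (v8,v15,v12) [+--] → (-1.74563, 1.158, -0.0322238)–(-1.7717, 1.158, 0)  len=0.0414

Chained into 1 loop(s):
  loop 1: 16 segments, perimeter = 7.5337
Total perimeter = 7.534
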